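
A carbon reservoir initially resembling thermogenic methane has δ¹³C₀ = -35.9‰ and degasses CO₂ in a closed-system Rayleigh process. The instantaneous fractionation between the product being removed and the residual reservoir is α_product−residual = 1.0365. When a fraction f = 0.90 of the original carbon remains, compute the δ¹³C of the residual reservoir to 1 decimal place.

-39.6‰

Rayleigh residual: δ_res = (δ₀ + 1000)·f^(α−1) − 1000
α − 1 = 0.03650
f^(α−1) = 0.90^(0.03650) = 0.996162
δ_res = (-35.9 + 1000) × 0.996162 − 1000 = 960.400 − 1000 = -39.60‰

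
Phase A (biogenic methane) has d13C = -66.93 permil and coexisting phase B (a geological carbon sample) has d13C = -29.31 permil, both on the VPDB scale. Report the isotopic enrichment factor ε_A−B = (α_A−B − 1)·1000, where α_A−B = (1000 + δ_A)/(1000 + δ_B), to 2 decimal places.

-38.76 permil

α_A−B = (1000 + -66.93) / (1000 + -29.31) = 933.07 / 970.69 = 0.961244
ε_A−B = (0.961244 − 1) × 1000 = -38.756 permil
(The approximation ε ≈ δ_A − δ_B would give -37.62 permil.)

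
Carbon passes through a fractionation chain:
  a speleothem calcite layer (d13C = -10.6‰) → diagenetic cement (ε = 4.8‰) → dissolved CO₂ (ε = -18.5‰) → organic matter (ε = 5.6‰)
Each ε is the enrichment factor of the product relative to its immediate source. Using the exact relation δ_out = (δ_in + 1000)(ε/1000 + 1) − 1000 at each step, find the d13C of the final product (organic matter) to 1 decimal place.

-18.8‰

step 1: δ = (-10.60 + 1000)·(4.8/1000 + 1) − 1000 = -5.85‰
step 2: δ = (-5.85 + 1000)·(-18.5/1000 + 1) − 1000 = -24.24‰
step 3: δ = (-24.24 + 1000)·(5.6/1000 + 1) − 1000 = -18.78‰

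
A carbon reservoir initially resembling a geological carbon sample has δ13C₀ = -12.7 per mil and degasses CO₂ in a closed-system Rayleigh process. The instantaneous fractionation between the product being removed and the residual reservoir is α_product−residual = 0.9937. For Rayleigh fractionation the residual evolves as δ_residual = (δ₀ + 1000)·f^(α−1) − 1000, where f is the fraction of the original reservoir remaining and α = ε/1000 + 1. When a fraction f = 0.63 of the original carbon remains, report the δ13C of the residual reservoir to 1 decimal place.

Rayleigh residual: δ_res = (δ₀ + 1000)·f^(α−1) − 1000
α − 1 = -0.00630
f^(α−1) = 0.63^(-0.00630) = 1.002915
δ_res = (-12.7 + 1000) × 1.002915 − 1000 = 990.178 − 1000 = -9.82 per mil

-9.8 per mil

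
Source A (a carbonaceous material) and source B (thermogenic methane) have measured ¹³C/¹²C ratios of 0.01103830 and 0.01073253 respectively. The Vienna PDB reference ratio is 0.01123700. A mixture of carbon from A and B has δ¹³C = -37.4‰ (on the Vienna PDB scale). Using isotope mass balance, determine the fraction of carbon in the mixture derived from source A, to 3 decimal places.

0.275

δ_A = (0.01103830/0.01123700 − 1)×1000 = (0.982317 − 1)×1000 = -17.683‰
δ_B = (0.01073253/0.01123700 − 1)×1000 = (0.955106 − 1)×1000 = -44.894‰
f_A = (δ_mix − δ_B)/(δ_A − δ_B) = (-37.4 − (-44.894))/(-17.683 − (-44.894))
f_A = 7.494 / 27.211 = 0.2754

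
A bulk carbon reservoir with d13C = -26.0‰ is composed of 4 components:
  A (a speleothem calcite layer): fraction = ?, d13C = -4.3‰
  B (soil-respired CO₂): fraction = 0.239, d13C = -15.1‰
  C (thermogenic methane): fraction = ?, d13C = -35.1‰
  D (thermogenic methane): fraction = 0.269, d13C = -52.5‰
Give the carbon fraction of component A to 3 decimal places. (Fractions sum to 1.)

0.292

Let f_A and f_C be the unknown fractions; fractions sum to 1 so f_A + f_C = 0.492.
Mass balance: Σ fᵢ·δᵢ = δ_bulk ⇒ f_A·(-4.3) + f_C·(-35.1) = -26.0 − (-17.731) = -8.269
Substitute f_C = 0.492 − f_A:
f_A·(-4.3 − -35.1) = -8.269 − 0.492×(-35.1) = 9.001
f_A = 9.001 / 30.8 = 0.2922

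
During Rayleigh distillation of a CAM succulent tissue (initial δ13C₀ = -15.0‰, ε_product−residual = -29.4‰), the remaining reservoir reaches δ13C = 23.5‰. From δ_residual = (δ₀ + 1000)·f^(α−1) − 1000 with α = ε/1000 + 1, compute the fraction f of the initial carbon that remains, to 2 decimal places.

α − 1 = ε/1000 = -0.0294
(δ_res + 1000)/(δ₀ + 1000) = (23.5 + 1000)/(-15.0 + 1000) = 1023.5/985.0 = 1.039086
f = 1.039086^(1/-0.0294) = exp(ln(1.039086)/-0.0294) = exp(0.03834/-0.0294)
f = exp(-1.3041) = 0.2714

0.27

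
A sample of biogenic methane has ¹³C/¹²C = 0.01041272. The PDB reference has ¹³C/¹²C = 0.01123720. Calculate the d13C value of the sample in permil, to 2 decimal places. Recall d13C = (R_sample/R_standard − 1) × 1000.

d13C = (R_sample / R_standard − 1) × 1000
R_sample / R_standard = 0.01041272 / 0.01123720 = 0.926629
d13C = (0.926629 − 1) × 1000 = -73.371 permil

-73.37 permil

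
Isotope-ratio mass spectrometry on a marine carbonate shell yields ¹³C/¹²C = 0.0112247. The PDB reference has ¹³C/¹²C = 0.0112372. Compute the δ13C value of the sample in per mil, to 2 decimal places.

-1.11 per mil

δ13C = (R_sample / R_standard − 1) × 1000
R_sample / R_standard = 0.0112247 / 0.0112372 = 0.998888
δ13C = (0.998888 − 1) × 1000 = -1.112 per mil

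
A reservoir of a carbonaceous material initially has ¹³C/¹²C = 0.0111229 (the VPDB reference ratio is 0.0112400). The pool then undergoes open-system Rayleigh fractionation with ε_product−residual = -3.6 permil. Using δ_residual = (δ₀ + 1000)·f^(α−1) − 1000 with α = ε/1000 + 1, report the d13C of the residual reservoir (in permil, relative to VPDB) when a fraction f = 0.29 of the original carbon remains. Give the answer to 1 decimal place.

δ₀ = (0.0111229/0.0112400 − 1)×1000 = (0.989582 − 1)×1000 = -10.418 permil
α − 1 = ε/1000 = -0.0036
f^(α−1) = 0.29^(-0.0036) = 1.004466
δ_res = (-10.418 + 1000) × 1.004466 − 1000 = 994.002 − 1000 = -6.00 permil

-6.0 permil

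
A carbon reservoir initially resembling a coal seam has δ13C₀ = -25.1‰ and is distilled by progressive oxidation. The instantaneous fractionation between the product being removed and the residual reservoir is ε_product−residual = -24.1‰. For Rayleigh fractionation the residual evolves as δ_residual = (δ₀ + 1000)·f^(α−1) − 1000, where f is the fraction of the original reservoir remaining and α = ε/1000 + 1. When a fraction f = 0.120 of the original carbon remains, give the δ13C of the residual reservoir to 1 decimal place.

Rayleigh residual: δ_res = (δ₀ + 1000)·f^(α−1) − 1000
α = ε/1000 + 1 = 0.97590, so α − 1 = -0.02410
f^(α−1) = 0.120^(-0.02410) = 1.052426
δ_res = (-25.1 + 1000) × 1.052426 − 1000 = 1026.010 − 1000 = 26.01‰

26.0‰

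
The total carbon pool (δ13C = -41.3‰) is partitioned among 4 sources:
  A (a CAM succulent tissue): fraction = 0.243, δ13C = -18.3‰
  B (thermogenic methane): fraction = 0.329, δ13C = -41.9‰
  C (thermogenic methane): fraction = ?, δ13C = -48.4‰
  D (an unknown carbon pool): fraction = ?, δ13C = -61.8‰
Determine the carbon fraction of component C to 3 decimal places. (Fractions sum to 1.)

0.252

Let f_C and f_D be the unknown fractions; fractions sum to 1 so f_C + f_D = 0.428.
Mass balance: Σ fᵢ·δᵢ = δ_bulk ⇒ f_C·(-48.4) + f_D·(-61.8) = -41.3 − (-18.232) = -23.068
Substitute f_D = 0.428 − f_C:
f_C·(-48.4 − -61.8) = -23.068 − 0.428×(-61.8) = 3.382
f_C = 3.382 / 13.4 = 0.2524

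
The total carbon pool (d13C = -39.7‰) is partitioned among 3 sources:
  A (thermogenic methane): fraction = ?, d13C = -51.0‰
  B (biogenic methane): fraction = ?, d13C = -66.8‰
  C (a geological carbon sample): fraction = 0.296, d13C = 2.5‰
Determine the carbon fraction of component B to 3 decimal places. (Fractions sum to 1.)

0.287

Let f_B and f_A be the unknown fractions; fractions sum to 1 so f_B + f_A = 0.704.
Mass balance: Σ fᵢ·δᵢ = δ_bulk ⇒ f_B·(-66.8) + f_A·(-51.0) = -39.7 − (0.740) = -40.440
Substitute f_A = 0.704 − f_B:
f_B·(-66.8 − -51.0) = -40.440 − 0.704×(-51.0) = -4.536
f_B = -4.536 / -15.8 = 0.2871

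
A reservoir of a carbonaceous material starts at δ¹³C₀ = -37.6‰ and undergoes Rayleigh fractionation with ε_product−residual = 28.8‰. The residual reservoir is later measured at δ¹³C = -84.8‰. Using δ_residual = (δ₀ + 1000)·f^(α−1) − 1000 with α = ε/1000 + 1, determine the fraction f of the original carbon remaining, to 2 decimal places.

0.17

α − 1 = ε/1000 = 0.0288
(δ_res + 1000)/(δ₀ + 1000) = (-84.8 + 1000)/(-37.6 + 1000) = 915.2/962.4 = 0.950956
f = 0.950956^(1/0.0288) = exp(ln(0.950956)/0.0288) = exp(-0.05029/0.0288)
f = exp(-1.7461) = 0.1745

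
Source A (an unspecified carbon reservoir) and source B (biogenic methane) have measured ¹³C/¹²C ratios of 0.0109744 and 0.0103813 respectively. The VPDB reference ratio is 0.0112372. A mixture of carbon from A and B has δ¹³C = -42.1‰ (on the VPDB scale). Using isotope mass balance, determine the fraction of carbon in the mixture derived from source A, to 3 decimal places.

δ_A = (0.0109744/0.0112372 − 1)×1000 = (0.976613 − 1)×1000 = -23.387‰
δ_B = (0.0103813/0.0112372 − 1)×1000 = (0.923833 − 1)×1000 = -76.167‰
f_A = (δ_mix − δ_B)/(δ_A − δ_B) = (-42.1 − (-76.167))/(-23.387 − (-76.167))
f_A = 34.067 / 52.780 = 0.6454

0.645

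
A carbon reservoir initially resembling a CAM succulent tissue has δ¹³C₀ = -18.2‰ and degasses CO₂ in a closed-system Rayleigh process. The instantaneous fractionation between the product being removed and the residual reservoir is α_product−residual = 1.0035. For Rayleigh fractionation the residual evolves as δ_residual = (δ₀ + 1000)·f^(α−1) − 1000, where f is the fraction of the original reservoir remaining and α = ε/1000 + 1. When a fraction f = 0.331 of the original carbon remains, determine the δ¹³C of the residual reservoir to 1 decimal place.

-22.0‰

Rayleigh residual: δ_res = (δ₀ + 1000)·f^(α−1) − 1000
α − 1 = 0.00350
f^(α−1) = 0.331^(0.00350) = 0.996138
δ_res = (-18.2 + 1000) × 0.996138 − 1000 = 978.008 − 1000 = -21.99‰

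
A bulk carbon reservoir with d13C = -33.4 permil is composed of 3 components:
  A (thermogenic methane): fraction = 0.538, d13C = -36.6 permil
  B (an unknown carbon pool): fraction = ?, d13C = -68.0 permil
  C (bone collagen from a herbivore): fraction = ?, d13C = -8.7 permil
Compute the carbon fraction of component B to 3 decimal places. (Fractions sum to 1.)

Let f_B and f_C be the unknown fractions; fractions sum to 1 so f_B + f_C = 0.462.
Mass balance: Σ fᵢ·δᵢ = δ_bulk ⇒ f_B·(-68.0) + f_C·(-8.7) = -33.4 − (-19.691) = -13.709
Substitute f_C = 0.462 − f_B:
f_B·(-68.0 − -8.7) = -13.709 − 0.462×(-8.7) = -9.690
f_B = -9.690 / -59.3 = 0.1634

0.163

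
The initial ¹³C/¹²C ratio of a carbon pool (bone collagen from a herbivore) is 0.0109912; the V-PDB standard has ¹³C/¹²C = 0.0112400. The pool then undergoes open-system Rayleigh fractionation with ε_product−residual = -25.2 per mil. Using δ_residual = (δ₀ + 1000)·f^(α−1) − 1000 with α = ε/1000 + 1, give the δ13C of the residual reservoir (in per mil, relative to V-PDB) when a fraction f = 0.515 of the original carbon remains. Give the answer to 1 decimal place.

δ₀ = (0.0109912/0.0112400 − 1)×1000 = (0.977865 − 1)×1000 = -22.135 per mil
α − 1 = ε/1000 = -0.0252
f^(α−1) = 0.515^(-0.0252) = 1.016863
δ_res = (-22.135 + 1000) × 1.016863 − 1000 = 994.355 − 1000 = -5.65 per mil

-5.6 per mil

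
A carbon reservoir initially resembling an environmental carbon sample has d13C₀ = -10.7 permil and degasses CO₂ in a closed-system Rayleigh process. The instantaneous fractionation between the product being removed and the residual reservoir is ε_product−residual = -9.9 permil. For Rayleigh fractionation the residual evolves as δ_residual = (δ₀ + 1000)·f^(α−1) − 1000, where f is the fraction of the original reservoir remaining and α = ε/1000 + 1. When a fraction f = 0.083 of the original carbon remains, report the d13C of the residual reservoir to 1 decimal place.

Rayleigh residual: δ_res = (δ₀ + 1000)·f^(α−1) − 1000
α = ε/1000 + 1 = 0.99010, so α − 1 = -0.00990
f^(α−1) = 0.083^(-0.00990) = 1.024946
δ_res = (-10.7 + 1000) × 1.024946 − 1000 = 1013.979 − 1000 = 13.98 permil

14.0 permil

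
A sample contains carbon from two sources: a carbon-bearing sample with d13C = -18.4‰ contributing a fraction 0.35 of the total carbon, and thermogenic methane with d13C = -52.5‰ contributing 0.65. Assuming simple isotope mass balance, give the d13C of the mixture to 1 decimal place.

δ_mix = f_A·δ_A + f_B·δ_B
δ_mix = 0.35 × (-18.4) + 0.65 × (-52.5)
δ_mix = -6.44 + -34.12 = -40.56‰

-40.6‰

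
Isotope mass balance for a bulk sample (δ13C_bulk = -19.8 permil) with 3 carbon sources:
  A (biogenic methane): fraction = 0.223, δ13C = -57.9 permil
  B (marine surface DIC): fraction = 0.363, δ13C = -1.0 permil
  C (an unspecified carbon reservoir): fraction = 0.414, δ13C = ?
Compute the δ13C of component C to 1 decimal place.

-15.8 permil

Isotope mass balance: δ_bulk = Σ fᵢ·δᵢ.
-19.8 = 0.223×(-57.9) + 0.363×(-1.0) + 0.414×δ_C
0.414·δ_C = -19.8 − (-13.275) = -6.525
δ_C = -6.525 / 0.414 = -15.76 permil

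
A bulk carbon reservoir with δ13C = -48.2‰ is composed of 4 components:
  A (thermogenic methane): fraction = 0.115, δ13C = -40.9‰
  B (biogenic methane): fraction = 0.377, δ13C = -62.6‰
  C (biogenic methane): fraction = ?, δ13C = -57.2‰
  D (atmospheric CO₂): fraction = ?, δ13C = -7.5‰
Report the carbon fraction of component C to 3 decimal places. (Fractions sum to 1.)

0.324

Let f_C and f_D be the unknown fractions; fractions sum to 1 so f_C + f_D = 0.508.
Mass balance: Σ fᵢ·δᵢ = δ_bulk ⇒ f_C·(-57.2) + f_D·(-7.5) = -48.2 − (-28.304) = -19.896
Substitute f_D = 0.508 − f_C:
f_C·(-57.2 − -7.5) = -19.896 − 0.508×(-7.5) = -16.086
f_C = -16.086 / -49.7 = 0.3237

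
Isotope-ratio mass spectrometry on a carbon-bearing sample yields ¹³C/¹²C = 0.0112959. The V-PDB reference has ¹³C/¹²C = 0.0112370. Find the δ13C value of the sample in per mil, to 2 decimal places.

5.24 per mil

δ13C = (R_sample / R_standard − 1) × 1000
R_sample / R_standard = 0.0112959 / 0.0112370 = 1.005242
δ13C = (1.005242 − 1) × 1000 = 5.242 per mil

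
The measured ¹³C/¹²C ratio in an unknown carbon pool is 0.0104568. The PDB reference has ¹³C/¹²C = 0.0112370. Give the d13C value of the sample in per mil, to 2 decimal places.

d13C = (R_sample / R_standard − 1) × 1000
R_sample / R_standard = 0.0104568 / 0.0112370 = 0.930569
d13C = (0.930569 − 1) × 1000 = -69.431 per mil

-69.43 per mil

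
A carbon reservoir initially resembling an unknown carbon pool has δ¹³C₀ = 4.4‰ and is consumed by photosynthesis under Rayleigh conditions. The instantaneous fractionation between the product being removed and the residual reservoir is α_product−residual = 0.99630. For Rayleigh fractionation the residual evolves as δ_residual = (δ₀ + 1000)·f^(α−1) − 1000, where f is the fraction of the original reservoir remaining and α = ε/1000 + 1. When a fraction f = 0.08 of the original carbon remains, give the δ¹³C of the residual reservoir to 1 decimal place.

Rayleigh residual: δ_res = (δ₀ + 1000)·f^(α−1) − 1000
α − 1 = -0.00370
f^(α−1) = 0.08^(-0.00370) = 1.009389
δ_res = (4.4 + 1000) × 1.009389 − 1000 = 1013.830 − 1000 = 13.83‰

13.8‰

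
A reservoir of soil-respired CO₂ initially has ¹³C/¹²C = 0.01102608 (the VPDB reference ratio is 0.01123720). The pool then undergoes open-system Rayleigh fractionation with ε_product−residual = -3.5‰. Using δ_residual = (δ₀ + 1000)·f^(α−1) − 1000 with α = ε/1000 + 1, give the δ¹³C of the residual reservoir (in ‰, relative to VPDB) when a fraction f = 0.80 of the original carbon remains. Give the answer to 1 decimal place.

-18.0‰

δ₀ = (0.01102608/0.01123720 − 1)×1000 = (0.981212 − 1)×1000 = -18.788‰
α − 1 = ε/1000 = -0.0035
f^(α−1) = 0.80^(-0.0035) = 1.000781
δ_res = (-18.788 + 1000) × 1.000781 − 1000 = 981.979 − 1000 = -18.02‰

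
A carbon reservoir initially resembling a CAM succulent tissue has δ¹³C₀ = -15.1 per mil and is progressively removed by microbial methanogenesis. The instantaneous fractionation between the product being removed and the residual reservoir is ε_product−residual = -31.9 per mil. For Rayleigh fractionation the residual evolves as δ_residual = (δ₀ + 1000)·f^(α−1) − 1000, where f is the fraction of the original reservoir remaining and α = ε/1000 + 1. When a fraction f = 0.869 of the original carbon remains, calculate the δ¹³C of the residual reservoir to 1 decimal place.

Rayleigh residual: δ_res = (δ₀ + 1000)·f^(α−1) − 1000
α = ε/1000 + 1 = 0.96810, so α − 1 = -0.03190
f^(α−1) = 0.869^(-0.03190) = 1.004489
δ_res = (-15.1 + 1000) × 1.004489 − 1000 = 989.321 − 1000 = -10.68 per mil

-10.7 per mil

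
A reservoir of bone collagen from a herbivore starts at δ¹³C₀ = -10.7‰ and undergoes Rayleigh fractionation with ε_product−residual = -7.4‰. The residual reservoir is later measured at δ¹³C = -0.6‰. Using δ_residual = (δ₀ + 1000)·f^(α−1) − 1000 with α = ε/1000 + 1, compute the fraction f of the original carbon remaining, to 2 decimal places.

0.25

α − 1 = ε/1000 = -0.0074
(δ_res + 1000)/(δ₀ + 1000) = (-0.6 + 1000)/(-10.7 + 1000) = 999.4/989.3 = 1.010209
f = 1.010209^(1/-0.0074) = exp(ln(1.010209)/-0.0074) = exp(0.01016/-0.0074)
f = exp(-1.3726) = 0.2534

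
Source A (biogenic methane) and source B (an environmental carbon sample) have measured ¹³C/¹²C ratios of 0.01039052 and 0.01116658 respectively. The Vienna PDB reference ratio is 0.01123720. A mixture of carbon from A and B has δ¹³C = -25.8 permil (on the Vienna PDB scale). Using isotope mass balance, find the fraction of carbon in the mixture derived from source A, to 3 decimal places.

0.283

δ_A = (0.01039052/0.01123720 − 1)×1000 = (0.924654 − 1)×1000 = -75.346 permil
δ_B = (0.01116658/0.01123720 − 1)×1000 = (0.993716 − 1)×1000 = -6.284 permil
f_A = (δ_mix − δ_B)/(δ_A − δ_B) = (-25.8 − (-6.284))/(-75.346 − (-6.284))
f_A = -19.516 / -69.062 = 0.2826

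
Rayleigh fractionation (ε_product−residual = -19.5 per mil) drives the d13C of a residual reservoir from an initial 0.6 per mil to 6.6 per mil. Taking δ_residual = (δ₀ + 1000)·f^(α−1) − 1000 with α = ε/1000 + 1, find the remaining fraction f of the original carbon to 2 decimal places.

α − 1 = ε/1000 = -0.0195
(δ_res + 1000)/(δ₀ + 1000) = (6.6 + 1000)/(0.6 + 1000) = 1006.6/1000.6 = 1.005996
f = 1.005996^(1/-0.0195) = exp(ln(1.005996)/-0.0195) = exp(0.00598/-0.0195)
f = exp(-0.3066) = 0.7360

0.74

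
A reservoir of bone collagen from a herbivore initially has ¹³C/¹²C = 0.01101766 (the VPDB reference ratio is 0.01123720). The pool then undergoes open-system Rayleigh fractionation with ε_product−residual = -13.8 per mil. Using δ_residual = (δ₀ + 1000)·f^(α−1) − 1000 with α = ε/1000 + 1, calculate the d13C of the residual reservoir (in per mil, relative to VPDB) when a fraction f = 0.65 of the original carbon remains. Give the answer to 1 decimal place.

δ₀ = (0.01101766/0.01123720 − 1)×1000 = (0.980463 − 1)×1000 = -19.537 per mil
α − 1 = ε/1000 = -0.0138
f^(α−1) = 0.65^(-0.0138) = 1.005963
δ_res = (-19.537 + 1000) × 1.005963 − 1000 = 986.309 − 1000 = -13.69 per mil

-13.7 per mil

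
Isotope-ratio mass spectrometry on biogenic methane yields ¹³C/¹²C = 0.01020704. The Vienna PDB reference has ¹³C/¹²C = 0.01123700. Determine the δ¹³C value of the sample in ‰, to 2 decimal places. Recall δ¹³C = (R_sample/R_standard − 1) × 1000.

δ¹³C = (R_sample / R_standard − 1) × 1000
R_sample / R_standard = 0.01020704 / 0.01123700 = 0.908342
δ¹³C = (0.908342 − 1) × 1000 = -91.658‰

-91.66‰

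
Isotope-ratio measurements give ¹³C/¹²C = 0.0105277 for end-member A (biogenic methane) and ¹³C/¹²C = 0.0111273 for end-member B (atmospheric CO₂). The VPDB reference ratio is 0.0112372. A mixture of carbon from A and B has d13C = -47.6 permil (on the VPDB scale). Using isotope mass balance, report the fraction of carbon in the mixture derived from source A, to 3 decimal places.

δ_A = (0.0105277/0.0112372 − 1)×1000 = (0.936861 − 1)×1000 = -63.139 permil
δ_B = (0.0111273/0.0112372 − 1)×1000 = (0.990220 − 1)×1000 = -9.780 permil
f_A = (δ_mix − δ_B)/(δ_A − δ_B) = (-47.6 − (-9.780))/(-63.139 − (-9.780))
f_A = -37.820 / -53.358 = 0.7088

0.709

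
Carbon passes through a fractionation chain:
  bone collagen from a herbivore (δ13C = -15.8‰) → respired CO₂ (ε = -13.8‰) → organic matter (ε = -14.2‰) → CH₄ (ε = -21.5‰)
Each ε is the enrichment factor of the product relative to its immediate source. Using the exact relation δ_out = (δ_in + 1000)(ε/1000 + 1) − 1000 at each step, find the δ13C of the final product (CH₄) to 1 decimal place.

-63.7‰

step 1: δ = (-15.80 + 1000)·(-13.8/1000 + 1) − 1000 = -29.38‰
step 2: δ = (-29.38 + 1000)·(-14.2/1000 + 1) − 1000 = -43.16‰
step 3: δ = (-43.16 + 1000)·(-21.5/1000 + 1) − 1000 = -63.74‰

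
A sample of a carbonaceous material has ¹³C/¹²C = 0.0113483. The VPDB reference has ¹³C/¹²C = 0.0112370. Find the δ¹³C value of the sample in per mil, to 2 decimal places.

9.90 per mil

δ¹³C = (R_sample / R_standard − 1) × 1000
R_sample / R_standard = 0.0113483 / 0.0112370 = 1.009905
δ¹³C = (1.009905 − 1) × 1000 = 9.905 per mil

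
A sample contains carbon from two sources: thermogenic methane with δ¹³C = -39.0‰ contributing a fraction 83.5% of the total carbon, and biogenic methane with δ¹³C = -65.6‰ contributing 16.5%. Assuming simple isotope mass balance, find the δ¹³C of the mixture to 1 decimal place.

δ_mix = f_A·δ_A + f_B·δ_B
δ_mix = 0.835 × (-39.0) + 0.165 × (-65.6)
δ_mix = -32.56 + -10.82 = -43.39‰

-43.4‰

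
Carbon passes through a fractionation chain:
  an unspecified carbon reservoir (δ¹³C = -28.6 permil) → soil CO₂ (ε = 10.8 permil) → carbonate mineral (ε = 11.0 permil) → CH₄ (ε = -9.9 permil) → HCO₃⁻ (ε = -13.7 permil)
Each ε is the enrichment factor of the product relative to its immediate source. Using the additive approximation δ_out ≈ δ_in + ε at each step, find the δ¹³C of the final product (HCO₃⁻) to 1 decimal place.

-30.4 permil

step 1: δ ≈ -28.6 + (10.8) = -17.8 permil
step 2: δ ≈ -17.8 + (11.0) = -6.8 permil
step 3: δ ≈ -6.8 + (-9.9) = -16.7 permil
step 4: δ ≈ -16.7 + (-13.7) = -30.4 permil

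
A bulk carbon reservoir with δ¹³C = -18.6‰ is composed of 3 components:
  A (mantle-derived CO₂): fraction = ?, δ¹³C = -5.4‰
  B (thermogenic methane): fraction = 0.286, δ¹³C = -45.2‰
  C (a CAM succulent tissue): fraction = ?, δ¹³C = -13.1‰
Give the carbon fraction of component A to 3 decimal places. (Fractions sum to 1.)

Let f_A and f_C be the unknown fractions; fractions sum to 1 so f_A + f_C = 0.714.
Mass balance: Σ fᵢ·δᵢ = δ_bulk ⇒ f_A·(-5.4) + f_C·(-13.1) = -18.6 − (-12.927) = -5.673
Substitute f_C = 0.714 − f_A:
f_A·(-5.4 − -13.1) = -5.673 − 0.714×(-13.1) = 3.681
f_A = 3.681 / 7.7 = 0.4780

0.478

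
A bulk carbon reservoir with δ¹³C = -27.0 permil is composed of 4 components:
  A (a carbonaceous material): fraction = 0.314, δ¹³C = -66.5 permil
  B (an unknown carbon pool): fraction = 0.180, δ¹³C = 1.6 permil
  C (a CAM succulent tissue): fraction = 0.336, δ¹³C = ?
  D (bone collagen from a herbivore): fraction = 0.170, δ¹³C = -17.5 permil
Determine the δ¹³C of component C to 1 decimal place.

Isotope mass balance: δ_bulk = Σ fᵢ·δᵢ.
-27.0 = 0.314×(-66.5) + 0.180×(1.6) + 0.336×δ_C + 0.170×(-17.5)
0.336·δ_C = -27.0 − (-23.568) = -3.432
δ_C = -3.432 / 0.336 = -10.21 permil

-10.2 permil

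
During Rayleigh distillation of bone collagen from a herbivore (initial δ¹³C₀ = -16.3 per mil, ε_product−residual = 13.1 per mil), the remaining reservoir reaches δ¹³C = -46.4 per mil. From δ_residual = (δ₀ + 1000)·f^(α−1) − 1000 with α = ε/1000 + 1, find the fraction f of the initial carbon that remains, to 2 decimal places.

α − 1 = ε/1000 = 0.0131
(δ_res + 1000)/(δ₀ + 1000) = (-46.4 + 1000)/(-16.3 + 1000) = 953.6/983.7 = 0.969401
f = 0.969401^(1/0.0131) = exp(ln(0.969401)/0.0131) = exp(-0.03108/0.0131)
f = exp(-2.3723) = 0.0933

0.09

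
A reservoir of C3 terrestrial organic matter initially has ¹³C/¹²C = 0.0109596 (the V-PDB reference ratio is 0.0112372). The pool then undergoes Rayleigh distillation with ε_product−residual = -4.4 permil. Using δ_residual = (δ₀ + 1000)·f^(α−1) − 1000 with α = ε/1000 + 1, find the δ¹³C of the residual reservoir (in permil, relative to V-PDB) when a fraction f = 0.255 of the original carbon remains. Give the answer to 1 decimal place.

-18.8 permil

δ₀ = (0.0109596/0.0112372 − 1)×1000 = (0.975296 − 1)×1000 = -24.704 permil
α − 1 = ε/1000 = -0.0044
f^(α−1) = 0.255^(-0.0044) = 1.006031
δ_res = (-24.704 + 1000) × 1.006031 − 1000 = 981.178 − 1000 = -18.82 permil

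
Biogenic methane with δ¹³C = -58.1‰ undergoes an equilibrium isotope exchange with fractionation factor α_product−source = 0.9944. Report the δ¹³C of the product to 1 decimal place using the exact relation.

-63.4‰

δ_product = (δ_source + 1000)·α − 1000
δ_product = (-58.1 + 1000) × 0.9944 − 1000
δ_product = 936.625 − 1000 = -63.37‰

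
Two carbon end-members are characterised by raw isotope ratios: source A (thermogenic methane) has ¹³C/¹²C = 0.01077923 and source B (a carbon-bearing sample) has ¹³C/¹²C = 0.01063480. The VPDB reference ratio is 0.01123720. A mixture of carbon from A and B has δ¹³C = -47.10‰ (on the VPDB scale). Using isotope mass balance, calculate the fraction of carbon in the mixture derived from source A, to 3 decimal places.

0.506

δ_A = (0.01077923/0.01123720 − 1)×1000 = (0.959245 − 1)×1000 = -40.755‰
δ_B = (0.01063480/0.01123720 − 1)×1000 = (0.946392 − 1)×1000 = -53.608‰
f_A = (δ_mix − δ_B)/(δ_A − δ_B) = (-47.10 − (-53.608))/(-40.755 − (-53.608))
f_A = 6.508 / 12.853 = 0.5063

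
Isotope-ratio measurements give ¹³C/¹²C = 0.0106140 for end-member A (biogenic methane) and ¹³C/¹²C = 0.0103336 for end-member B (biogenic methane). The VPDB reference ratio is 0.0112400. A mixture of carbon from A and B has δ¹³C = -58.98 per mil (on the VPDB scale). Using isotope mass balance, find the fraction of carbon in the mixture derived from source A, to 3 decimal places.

δ_A = (0.0106140/0.0112400 − 1)×1000 = (0.944306 − 1)×1000 = -55.694 per mil
δ_B = (0.0103336/0.0112400 − 1)×1000 = (0.919359 − 1)×1000 = -80.641 per mil
f_A = (δ_mix − δ_B)/(δ_A − δ_B) = (-58.98 − (-80.641))/(-55.694 − (-80.641))
f_A = 21.661 / 24.947 = 0.8683

0.868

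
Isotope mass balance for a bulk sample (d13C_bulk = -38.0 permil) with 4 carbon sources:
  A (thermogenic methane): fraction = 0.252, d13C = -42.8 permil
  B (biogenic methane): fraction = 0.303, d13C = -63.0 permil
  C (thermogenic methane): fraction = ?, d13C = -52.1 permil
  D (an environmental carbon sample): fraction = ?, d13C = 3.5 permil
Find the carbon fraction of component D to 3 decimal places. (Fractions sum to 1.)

0.271

Let f_D and f_C be the unknown fractions; fractions sum to 1 so f_D + f_C = 0.445.
Mass balance: Σ fᵢ·δᵢ = δ_bulk ⇒ f_D·(3.5) + f_C·(-52.1) = -38.0 − (-29.875) = -8.125
Substitute f_C = 0.445 − f_D:
f_D·(3.5 − -52.1) = -8.125 − 0.445×(-52.1) = 15.059
f_D = 15.059 / 55.6 = 0.2708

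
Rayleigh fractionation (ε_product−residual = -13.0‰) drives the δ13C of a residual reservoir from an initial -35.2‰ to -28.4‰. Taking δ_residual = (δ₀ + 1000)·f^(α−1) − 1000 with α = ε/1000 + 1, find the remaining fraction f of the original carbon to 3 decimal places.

α − 1 = ε/1000 = -0.0130
(δ_res + 1000)/(δ₀ + 1000) = (-28.4 + 1000)/(-35.2 + 1000) = 971.6/964.8 = 1.007048
f = 1.007048^(1/-0.0130) = exp(ln(1.007048)/-0.0130) = exp(0.00702/-0.0130)
f = exp(-0.5403) = 0.5826

0.583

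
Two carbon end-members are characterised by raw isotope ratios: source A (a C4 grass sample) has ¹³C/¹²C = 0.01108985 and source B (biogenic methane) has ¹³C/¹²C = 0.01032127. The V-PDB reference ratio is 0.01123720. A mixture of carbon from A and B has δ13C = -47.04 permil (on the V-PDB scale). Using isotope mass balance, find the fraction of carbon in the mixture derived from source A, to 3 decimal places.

δ_A = (0.01108985/0.01123720 − 1)×1000 = (0.986887 − 1)×1000 = -13.113 permil
δ_B = (0.01032127/0.01123720 − 1)×1000 = (0.918491 − 1)×1000 = -81.509 permil
f_A = (δ_mix − δ_B)/(δ_A − δ_B) = (-47.04 − (-81.509))/(-13.113 − (-81.509))
f_A = 34.469 / 68.396 = 0.5040

0.504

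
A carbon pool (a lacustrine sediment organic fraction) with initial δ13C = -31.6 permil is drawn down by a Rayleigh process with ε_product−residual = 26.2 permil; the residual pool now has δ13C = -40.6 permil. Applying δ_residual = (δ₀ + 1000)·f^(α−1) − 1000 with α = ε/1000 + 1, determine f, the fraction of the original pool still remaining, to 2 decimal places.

α − 1 = ε/1000 = 0.0262
(δ_res + 1000)/(δ₀ + 1000) = (-40.6 + 1000)/(-31.6 + 1000) = 959.4/968.4 = 0.990706
f = 0.990706^(1/0.0262) = exp(ln(0.990706)/0.0262) = exp(-0.00934/0.0262)
f = exp(-0.3564) = 0.7002

0.70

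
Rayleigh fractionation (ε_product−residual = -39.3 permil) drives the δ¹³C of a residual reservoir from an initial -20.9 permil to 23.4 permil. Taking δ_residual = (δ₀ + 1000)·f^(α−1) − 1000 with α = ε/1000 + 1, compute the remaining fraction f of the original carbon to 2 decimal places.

α − 1 = ε/1000 = -0.0393
(δ_res + 1000)/(δ₀ + 1000) = (23.4 + 1000)/(-20.9 + 1000) = 1023.4/979.1 = 1.045246
f = 1.045246^(1/-0.0393) = exp(ln(1.045246)/-0.0393) = exp(0.04425/-0.0393)
f = exp(-1.1260) = 0.3243

0.32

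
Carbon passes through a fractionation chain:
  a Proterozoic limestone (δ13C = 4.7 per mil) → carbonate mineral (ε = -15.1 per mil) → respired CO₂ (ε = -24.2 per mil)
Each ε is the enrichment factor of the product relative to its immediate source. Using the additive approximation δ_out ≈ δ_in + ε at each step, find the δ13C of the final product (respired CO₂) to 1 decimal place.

step 1: δ ≈ 4.7 + (-15.1) = -10.4 per mil
step 2: δ ≈ -10.4 + (-24.2) = -34.6 per mil

-34.6 per mil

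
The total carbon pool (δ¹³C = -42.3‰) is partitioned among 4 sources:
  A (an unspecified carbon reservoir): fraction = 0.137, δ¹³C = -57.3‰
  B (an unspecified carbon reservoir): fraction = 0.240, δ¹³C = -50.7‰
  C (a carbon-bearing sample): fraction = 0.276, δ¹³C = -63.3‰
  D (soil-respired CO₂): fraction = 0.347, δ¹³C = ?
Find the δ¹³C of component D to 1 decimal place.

Isotope mass balance: δ_bulk = Σ fᵢ·δᵢ.
-42.3 = 0.137×(-57.3) + 0.240×(-50.7) + 0.276×(-63.3) + 0.347×δ_D
0.347·δ_D = -42.3 − (-37.489) = -4.811
δ_D = -4.811 / 0.347 = -13.86‰

-13.9‰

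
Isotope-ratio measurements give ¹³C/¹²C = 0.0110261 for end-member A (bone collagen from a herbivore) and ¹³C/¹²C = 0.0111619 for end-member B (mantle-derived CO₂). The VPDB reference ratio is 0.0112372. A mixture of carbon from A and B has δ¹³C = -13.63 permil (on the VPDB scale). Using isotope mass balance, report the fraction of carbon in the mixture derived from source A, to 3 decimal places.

0.573

δ_A = (0.0110261/0.0112372 − 1)×1000 = (0.981214 − 1)×1000 = -18.786 permil
δ_B = (0.0111619/0.0112372 − 1)×1000 = (0.993299 − 1)×1000 = -6.701 permil
f_A = (δ_mix − δ_B)/(δ_A − δ_B) = (-13.63 − (-6.701))/(-18.786 − (-6.701))
f_A = -6.929 / -12.085 = 0.5734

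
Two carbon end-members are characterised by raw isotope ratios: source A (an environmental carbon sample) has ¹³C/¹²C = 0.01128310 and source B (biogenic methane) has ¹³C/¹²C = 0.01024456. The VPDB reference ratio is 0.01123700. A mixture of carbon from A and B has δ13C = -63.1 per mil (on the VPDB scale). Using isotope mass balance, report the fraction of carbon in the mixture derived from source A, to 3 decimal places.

0.273

δ_A = (0.01128310/0.01123700 − 1)×1000 = (1.004103 − 1)×1000 = 4.103 per mil
δ_B = (0.01024456/0.01123700 − 1)×1000 = (0.911681 − 1)×1000 = -88.319 per mil
f_A = (δ_mix − δ_B)/(δ_A − δ_B) = (-63.1 − (-88.319))/(4.103 − (-88.319))
f_A = 25.219 / 92.421 = 0.2729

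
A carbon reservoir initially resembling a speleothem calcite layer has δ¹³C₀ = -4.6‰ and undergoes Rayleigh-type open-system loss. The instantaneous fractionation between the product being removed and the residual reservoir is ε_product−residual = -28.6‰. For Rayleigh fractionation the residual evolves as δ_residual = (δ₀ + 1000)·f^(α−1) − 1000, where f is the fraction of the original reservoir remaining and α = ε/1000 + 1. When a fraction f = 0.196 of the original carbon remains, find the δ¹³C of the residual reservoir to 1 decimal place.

42.9‰

Rayleigh residual: δ_res = (δ₀ + 1000)·f^(α−1) − 1000
α = ε/1000 + 1 = 0.97140, so α − 1 = -0.02860
f^(α−1) = 0.196^(-0.02860) = 1.047711
δ_res = (-4.6 + 1000) × 1.047711 − 1000 = 1042.891 − 1000 = 42.89‰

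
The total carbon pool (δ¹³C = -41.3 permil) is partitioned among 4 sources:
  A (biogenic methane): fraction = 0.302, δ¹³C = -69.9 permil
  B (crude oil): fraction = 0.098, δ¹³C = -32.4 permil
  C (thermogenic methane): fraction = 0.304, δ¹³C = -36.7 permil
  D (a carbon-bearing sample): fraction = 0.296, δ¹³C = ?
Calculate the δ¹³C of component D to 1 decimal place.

-19.8 permil

Isotope mass balance: δ_bulk = Σ fᵢ·δᵢ.
-41.3 = 0.302×(-69.9) + 0.098×(-32.4) + 0.304×(-36.7) + 0.296×δ_D
0.296·δ_D = -41.3 − (-35.442) = -5.858
δ_D = -5.858 / 0.296 = -19.79 permil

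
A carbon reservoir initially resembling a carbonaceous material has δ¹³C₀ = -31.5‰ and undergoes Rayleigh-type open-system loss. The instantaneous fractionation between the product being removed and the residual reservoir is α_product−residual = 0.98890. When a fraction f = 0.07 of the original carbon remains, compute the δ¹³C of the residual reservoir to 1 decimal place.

Rayleigh residual: δ_res = (δ₀ + 1000)·f^(α−1) − 1000
α − 1 = -0.01110
f^(α−1) = 0.07^(-0.01110) = 1.029958
δ_res = (-31.5 + 1000) × 1.029958 − 1000 = 997.514 − 1000 = -2.49‰

-2.5‰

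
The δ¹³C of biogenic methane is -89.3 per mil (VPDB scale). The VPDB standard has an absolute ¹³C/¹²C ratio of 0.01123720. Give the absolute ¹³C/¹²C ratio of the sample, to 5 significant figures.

R_sample = R_standard × (δ¹³C/1000 + 1)
R_sample = 0.01123720 × (-89.3/1000 + 1) = 0.01123720 × 0.910700
R_sample = 0.0102337

0.010234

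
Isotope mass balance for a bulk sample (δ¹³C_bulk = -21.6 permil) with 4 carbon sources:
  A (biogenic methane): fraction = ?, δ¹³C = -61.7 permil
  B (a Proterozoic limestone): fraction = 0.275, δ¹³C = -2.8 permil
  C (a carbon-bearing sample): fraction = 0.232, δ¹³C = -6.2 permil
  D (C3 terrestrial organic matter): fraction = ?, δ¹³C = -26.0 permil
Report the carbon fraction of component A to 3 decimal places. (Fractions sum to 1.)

Let f_A and f_D be the unknown fractions; fractions sum to 1 so f_A + f_D = 0.493.
Mass balance: Σ fᵢ·δᵢ = δ_bulk ⇒ f_A·(-61.7) + f_D·(-26.0) = -21.6 − (-2.208) = -19.392
Substitute f_D = 0.493 − f_A:
f_A·(-61.7 − -26.0) = -19.392 − 0.493×(-26.0) = -6.574
f_A = -6.574 / -35.7 = 0.1841

0.184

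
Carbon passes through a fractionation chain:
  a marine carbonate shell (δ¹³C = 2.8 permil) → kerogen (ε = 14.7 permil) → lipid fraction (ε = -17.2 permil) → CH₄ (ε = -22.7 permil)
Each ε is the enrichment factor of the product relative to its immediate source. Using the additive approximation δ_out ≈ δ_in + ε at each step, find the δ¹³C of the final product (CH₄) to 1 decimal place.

-22.4 permil

step 1: δ ≈ 2.8 + (14.7) = 17.5 permil
step 2: δ ≈ 17.5 + (-17.2) = 0.3 permil
step 3: δ ≈ 0.3 + (-22.7) = -22.4 permil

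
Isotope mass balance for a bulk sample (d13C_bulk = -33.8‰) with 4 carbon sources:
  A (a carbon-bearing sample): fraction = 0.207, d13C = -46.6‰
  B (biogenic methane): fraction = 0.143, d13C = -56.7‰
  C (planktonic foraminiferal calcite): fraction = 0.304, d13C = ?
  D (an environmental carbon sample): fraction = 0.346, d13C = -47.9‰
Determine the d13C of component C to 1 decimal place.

Isotope mass balance: δ_bulk = Σ fᵢ·δᵢ.
-33.8 = 0.207×(-46.6) + 0.143×(-56.7) + 0.304×δ_C + 0.346×(-47.9)
0.304·δ_C = -33.8 − (-34.328) = 0.528
δ_C = 0.528 / 0.304 = 1.74‰

1.7‰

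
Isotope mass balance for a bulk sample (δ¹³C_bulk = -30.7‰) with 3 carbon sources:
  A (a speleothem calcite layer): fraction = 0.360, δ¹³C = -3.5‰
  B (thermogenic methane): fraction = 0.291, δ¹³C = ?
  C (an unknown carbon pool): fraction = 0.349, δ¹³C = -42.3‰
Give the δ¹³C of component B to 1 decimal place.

Isotope mass balance: δ_bulk = Σ fᵢ·δᵢ.
-30.7 = 0.360×(-3.5) + 0.291×δ_B + 0.349×(-42.3)
0.291·δ_B = -30.7 − (-16.023) = -14.677
δ_B = -14.677 / 0.291 = -50.44‰

-50.4‰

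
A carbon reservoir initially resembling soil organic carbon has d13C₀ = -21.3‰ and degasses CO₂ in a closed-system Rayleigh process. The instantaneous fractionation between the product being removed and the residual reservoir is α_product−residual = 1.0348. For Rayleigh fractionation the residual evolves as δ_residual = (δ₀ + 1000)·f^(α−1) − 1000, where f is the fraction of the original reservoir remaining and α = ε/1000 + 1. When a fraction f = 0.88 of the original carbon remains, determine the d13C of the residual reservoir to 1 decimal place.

Rayleigh residual: δ_res = (δ₀ + 1000)·f^(α−1) − 1000
α − 1 = 0.03480
f^(α−1) = 0.88^(0.03480) = 0.995561
δ_res = (-21.3 + 1000) × 0.995561 − 1000 = 974.356 − 1000 = -25.64‰

-25.6‰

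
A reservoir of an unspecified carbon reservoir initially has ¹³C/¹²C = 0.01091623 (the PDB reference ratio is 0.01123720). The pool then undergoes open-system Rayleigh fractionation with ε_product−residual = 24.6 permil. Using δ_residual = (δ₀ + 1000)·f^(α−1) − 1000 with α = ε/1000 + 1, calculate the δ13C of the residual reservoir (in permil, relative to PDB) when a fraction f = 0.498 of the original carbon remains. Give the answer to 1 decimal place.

-45.1 permil

δ₀ = (0.01091623/0.01123720 − 1)×1000 = (0.971437 − 1)×1000 = -28.563 permil
α − 1 = ε/1000 = 0.0246
f^(α−1) = 0.498^(0.0246) = 0.982996
δ_res = (-28.563 + 1000) × 0.982996 − 1000 = 954.919 − 1000 = -45.08 permil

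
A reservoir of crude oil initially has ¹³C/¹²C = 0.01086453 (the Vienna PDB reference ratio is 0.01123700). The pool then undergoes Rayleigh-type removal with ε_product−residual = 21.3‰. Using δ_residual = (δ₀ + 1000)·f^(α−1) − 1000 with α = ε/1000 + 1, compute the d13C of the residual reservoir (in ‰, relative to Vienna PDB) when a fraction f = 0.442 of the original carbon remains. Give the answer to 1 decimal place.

δ₀ = (0.01086453/0.01123700 − 1)×1000 = (0.966853 − 1)×1000 = -33.147‰
α − 1 = ε/1000 = 0.0213
f^(α−1) = 0.442^(0.0213) = 0.982760
δ_res = (-33.147 + 1000) × 0.982760 − 1000 = 950.185 − 1000 = -49.82‰

-49.8‰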